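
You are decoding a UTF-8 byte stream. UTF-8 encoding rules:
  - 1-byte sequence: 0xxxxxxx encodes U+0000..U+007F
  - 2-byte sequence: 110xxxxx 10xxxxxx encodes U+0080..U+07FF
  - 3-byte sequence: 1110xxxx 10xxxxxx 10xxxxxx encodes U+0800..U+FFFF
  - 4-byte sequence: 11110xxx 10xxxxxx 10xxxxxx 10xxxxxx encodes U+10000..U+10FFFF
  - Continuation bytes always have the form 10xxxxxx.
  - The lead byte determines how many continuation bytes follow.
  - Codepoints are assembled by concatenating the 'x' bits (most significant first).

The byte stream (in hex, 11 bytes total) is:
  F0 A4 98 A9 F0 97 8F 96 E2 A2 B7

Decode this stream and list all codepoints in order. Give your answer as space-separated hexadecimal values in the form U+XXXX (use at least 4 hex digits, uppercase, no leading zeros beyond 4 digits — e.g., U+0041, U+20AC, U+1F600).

Answer: U+24629 U+173D6 U+28B7

Derivation:
Byte[0]=F0: 4-byte lead, need 3 cont bytes. acc=0x0
Byte[1]=A4: continuation. acc=(acc<<6)|0x24=0x24
Byte[2]=98: continuation. acc=(acc<<6)|0x18=0x918
Byte[3]=A9: continuation. acc=(acc<<6)|0x29=0x24629
Completed: cp=U+24629 (starts at byte 0)
Byte[4]=F0: 4-byte lead, need 3 cont bytes. acc=0x0
Byte[5]=97: continuation. acc=(acc<<6)|0x17=0x17
Byte[6]=8F: continuation. acc=(acc<<6)|0x0F=0x5CF
Byte[7]=96: continuation. acc=(acc<<6)|0x16=0x173D6
Completed: cp=U+173D6 (starts at byte 4)
Byte[8]=E2: 3-byte lead, need 2 cont bytes. acc=0x2
Byte[9]=A2: continuation. acc=(acc<<6)|0x22=0xA2
Byte[10]=B7: continuation. acc=(acc<<6)|0x37=0x28B7
Completed: cp=U+28B7 (starts at byte 8)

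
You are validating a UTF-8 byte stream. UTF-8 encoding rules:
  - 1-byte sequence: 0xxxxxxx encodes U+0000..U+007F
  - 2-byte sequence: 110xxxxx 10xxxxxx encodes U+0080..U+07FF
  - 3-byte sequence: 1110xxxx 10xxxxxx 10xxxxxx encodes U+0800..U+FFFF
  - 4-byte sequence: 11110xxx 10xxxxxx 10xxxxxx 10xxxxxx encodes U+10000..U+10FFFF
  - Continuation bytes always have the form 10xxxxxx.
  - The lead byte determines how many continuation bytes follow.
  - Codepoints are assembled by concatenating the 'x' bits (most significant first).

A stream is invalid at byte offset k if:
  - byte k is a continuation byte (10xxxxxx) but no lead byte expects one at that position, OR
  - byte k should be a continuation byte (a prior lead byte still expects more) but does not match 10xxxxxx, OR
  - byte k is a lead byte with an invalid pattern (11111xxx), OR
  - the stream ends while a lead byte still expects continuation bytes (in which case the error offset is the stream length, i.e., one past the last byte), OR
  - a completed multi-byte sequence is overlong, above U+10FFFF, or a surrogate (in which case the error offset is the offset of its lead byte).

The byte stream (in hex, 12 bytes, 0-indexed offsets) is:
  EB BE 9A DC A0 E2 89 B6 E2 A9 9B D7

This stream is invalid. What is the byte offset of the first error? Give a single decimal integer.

Answer: 12

Derivation:
Byte[0]=EB: 3-byte lead, need 2 cont bytes. acc=0xB
Byte[1]=BE: continuation. acc=(acc<<6)|0x3E=0x2FE
Byte[2]=9A: continuation. acc=(acc<<6)|0x1A=0xBF9A
Completed: cp=U+BF9A (starts at byte 0)
Byte[3]=DC: 2-byte lead, need 1 cont bytes. acc=0x1C
Byte[4]=A0: continuation. acc=(acc<<6)|0x20=0x720
Completed: cp=U+0720 (starts at byte 3)
Byte[5]=E2: 3-byte lead, need 2 cont bytes. acc=0x2
Byte[6]=89: continuation. acc=(acc<<6)|0x09=0x89
Byte[7]=B6: continuation. acc=(acc<<6)|0x36=0x2276
Completed: cp=U+2276 (starts at byte 5)
Byte[8]=E2: 3-byte lead, need 2 cont bytes. acc=0x2
Byte[9]=A9: continuation. acc=(acc<<6)|0x29=0xA9
Byte[10]=9B: continuation. acc=(acc<<6)|0x1B=0x2A5B
Completed: cp=U+2A5B (starts at byte 8)
Byte[11]=D7: 2-byte lead, need 1 cont bytes. acc=0x17
Byte[12]: stream ended, expected continuation. INVALID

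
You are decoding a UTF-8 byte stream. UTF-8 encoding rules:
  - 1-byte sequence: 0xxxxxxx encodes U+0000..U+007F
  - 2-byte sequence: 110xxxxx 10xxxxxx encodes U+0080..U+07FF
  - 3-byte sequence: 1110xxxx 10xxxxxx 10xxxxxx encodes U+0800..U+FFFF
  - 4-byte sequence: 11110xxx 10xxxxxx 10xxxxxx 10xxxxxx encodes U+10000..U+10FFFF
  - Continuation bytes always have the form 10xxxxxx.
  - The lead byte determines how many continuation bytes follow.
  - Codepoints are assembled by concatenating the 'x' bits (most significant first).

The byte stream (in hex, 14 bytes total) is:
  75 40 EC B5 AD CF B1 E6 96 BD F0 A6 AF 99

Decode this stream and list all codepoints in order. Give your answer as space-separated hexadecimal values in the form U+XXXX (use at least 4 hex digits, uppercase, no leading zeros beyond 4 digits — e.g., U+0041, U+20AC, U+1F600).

Answer: U+0075 U+0040 U+CD6D U+03F1 U+65BD U+26BD9

Derivation:
Byte[0]=75: 1-byte ASCII. cp=U+0075
Byte[1]=40: 1-byte ASCII. cp=U+0040
Byte[2]=EC: 3-byte lead, need 2 cont bytes. acc=0xC
Byte[3]=B5: continuation. acc=(acc<<6)|0x35=0x335
Byte[4]=AD: continuation. acc=(acc<<6)|0x2D=0xCD6D
Completed: cp=U+CD6D (starts at byte 2)
Byte[5]=CF: 2-byte lead, need 1 cont bytes. acc=0xF
Byte[6]=B1: continuation. acc=(acc<<6)|0x31=0x3F1
Completed: cp=U+03F1 (starts at byte 5)
Byte[7]=E6: 3-byte lead, need 2 cont bytes. acc=0x6
Byte[8]=96: continuation. acc=(acc<<6)|0x16=0x196
Byte[9]=BD: continuation. acc=(acc<<6)|0x3D=0x65BD
Completed: cp=U+65BD (starts at byte 7)
Byte[10]=F0: 4-byte lead, need 3 cont bytes. acc=0x0
Byte[11]=A6: continuation. acc=(acc<<6)|0x26=0x26
Byte[12]=AF: continuation. acc=(acc<<6)|0x2F=0x9AF
Byte[13]=99: continuation. acc=(acc<<6)|0x19=0x26BD9
Completed: cp=U+26BD9 (starts at byte 10)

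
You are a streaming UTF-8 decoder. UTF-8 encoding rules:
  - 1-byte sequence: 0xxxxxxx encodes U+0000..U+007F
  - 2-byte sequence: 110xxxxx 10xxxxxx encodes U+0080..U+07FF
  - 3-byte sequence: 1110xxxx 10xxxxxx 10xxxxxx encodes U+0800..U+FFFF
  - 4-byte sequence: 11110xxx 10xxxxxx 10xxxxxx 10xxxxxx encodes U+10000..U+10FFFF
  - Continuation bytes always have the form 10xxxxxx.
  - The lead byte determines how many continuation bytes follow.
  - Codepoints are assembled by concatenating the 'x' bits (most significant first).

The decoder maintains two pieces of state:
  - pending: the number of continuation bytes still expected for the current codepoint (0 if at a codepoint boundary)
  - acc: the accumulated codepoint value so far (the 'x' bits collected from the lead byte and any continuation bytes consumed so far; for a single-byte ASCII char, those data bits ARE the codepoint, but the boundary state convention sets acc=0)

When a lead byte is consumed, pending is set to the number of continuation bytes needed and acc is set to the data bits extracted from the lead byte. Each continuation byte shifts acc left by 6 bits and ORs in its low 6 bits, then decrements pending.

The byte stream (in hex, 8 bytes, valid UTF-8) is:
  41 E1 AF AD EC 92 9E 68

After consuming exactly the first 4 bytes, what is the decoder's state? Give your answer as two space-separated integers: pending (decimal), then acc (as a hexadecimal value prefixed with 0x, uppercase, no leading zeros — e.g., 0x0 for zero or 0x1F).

Answer: 0 0x1BED

Derivation:
Byte[0]=41: 1-byte. pending=0, acc=0x0
Byte[1]=E1: 3-byte lead. pending=2, acc=0x1
Byte[2]=AF: continuation. acc=(acc<<6)|0x2F=0x6F, pending=1
Byte[3]=AD: continuation. acc=(acc<<6)|0x2D=0x1BED, pending=0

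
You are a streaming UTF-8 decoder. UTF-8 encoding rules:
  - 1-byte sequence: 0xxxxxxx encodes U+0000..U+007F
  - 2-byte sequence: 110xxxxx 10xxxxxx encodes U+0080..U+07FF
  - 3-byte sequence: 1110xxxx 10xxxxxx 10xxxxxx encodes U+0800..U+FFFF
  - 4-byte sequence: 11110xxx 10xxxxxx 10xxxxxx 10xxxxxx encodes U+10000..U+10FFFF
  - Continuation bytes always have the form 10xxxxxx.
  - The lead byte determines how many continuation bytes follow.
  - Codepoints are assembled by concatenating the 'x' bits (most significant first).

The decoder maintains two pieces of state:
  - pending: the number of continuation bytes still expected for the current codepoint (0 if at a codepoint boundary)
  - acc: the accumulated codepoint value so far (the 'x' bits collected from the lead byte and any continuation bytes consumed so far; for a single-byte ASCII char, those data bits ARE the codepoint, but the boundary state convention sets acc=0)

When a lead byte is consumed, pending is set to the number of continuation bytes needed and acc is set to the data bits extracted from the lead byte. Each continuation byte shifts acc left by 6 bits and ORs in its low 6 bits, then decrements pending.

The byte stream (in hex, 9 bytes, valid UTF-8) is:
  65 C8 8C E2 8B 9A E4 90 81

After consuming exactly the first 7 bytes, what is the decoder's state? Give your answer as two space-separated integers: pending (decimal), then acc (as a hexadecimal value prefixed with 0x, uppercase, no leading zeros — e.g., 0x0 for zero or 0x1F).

Byte[0]=65: 1-byte. pending=0, acc=0x0
Byte[1]=C8: 2-byte lead. pending=1, acc=0x8
Byte[2]=8C: continuation. acc=(acc<<6)|0x0C=0x20C, pending=0
Byte[3]=E2: 3-byte lead. pending=2, acc=0x2
Byte[4]=8B: continuation. acc=(acc<<6)|0x0B=0x8B, pending=1
Byte[5]=9A: continuation. acc=(acc<<6)|0x1A=0x22DA, pending=0
Byte[6]=E4: 3-byte lead. pending=2, acc=0x4

Answer: 2 0x4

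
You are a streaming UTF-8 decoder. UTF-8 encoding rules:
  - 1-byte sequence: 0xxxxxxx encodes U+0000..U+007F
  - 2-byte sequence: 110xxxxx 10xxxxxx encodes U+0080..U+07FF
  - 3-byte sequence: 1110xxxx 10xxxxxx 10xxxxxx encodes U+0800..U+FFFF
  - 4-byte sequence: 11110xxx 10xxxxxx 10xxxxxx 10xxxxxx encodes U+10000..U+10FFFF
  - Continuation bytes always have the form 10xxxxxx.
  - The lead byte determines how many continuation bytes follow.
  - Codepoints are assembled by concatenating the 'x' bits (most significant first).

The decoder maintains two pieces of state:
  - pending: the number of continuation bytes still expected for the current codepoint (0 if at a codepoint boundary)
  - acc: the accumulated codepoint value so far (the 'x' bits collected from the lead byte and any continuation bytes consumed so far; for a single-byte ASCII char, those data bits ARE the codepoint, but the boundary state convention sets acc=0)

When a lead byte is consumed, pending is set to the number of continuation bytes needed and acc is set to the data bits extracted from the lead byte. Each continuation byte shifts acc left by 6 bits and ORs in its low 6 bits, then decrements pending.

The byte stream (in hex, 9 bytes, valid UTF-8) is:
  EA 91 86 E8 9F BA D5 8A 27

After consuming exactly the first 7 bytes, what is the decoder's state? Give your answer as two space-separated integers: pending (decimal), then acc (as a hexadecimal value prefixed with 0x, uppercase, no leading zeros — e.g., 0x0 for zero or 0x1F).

Answer: 1 0x15

Derivation:
Byte[0]=EA: 3-byte lead. pending=2, acc=0xA
Byte[1]=91: continuation. acc=(acc<<6)|0x11=0x291, pending=1
Byte[2]=86: continuation. acc=(acc<<6)|0x06=0xA446, pending=0
Byte[3]=E8: 3-byte lead. pending=2, acc=0x8
Byte[4]=9F: continuation. acc=(acc<<6)|0x1F=0x21F, pending=1
Byte[5]=BA: continuation. acc=(acc<<6)|0x3A=0x87FA, pending=0
Byte[6]=D5: 2-byte lead. pending=1, acc=0x15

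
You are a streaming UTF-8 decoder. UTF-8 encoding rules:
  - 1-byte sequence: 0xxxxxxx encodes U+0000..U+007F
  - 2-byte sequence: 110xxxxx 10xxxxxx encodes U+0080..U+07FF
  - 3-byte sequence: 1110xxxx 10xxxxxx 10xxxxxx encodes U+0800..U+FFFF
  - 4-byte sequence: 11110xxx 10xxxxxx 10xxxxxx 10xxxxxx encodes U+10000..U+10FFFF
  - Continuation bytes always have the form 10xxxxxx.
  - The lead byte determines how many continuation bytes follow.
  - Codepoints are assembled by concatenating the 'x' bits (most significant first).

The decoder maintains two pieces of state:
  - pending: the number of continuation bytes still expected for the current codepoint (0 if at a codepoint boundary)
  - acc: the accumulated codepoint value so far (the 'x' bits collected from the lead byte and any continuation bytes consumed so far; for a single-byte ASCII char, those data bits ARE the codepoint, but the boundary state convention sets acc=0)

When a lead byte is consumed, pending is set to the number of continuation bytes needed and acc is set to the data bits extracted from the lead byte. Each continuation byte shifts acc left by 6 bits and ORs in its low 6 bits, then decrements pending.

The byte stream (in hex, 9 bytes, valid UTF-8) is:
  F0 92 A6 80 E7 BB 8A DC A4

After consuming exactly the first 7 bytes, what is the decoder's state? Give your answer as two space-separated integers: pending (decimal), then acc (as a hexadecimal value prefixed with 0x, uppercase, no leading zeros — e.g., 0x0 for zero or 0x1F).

Byte[0]=F0: 4-byte lead. pending=3, acc=0x0
Byte[1]=92: continuation. acc=(acc<<6)|0x12=0x12, pending=2
Byte[2]=A6: continuation. acc=(acc<<6)|0x26=0x4A6, pending=1
Byte[3]=80: continuation. acc=(acc<<6)|0x00=0x12980, pending=0
Byte[4]=E7: 3-byte lead. pending=2, acc=0x7
Byte[5]=BB: continuation. acc=(acc<<6)|0x3B=0x1FB, pending=1
Byte[6]=8A: continuation. acc=(acc<<6)|0x0A=0x7ECA, pending=0

Answer: 0 0x7ECA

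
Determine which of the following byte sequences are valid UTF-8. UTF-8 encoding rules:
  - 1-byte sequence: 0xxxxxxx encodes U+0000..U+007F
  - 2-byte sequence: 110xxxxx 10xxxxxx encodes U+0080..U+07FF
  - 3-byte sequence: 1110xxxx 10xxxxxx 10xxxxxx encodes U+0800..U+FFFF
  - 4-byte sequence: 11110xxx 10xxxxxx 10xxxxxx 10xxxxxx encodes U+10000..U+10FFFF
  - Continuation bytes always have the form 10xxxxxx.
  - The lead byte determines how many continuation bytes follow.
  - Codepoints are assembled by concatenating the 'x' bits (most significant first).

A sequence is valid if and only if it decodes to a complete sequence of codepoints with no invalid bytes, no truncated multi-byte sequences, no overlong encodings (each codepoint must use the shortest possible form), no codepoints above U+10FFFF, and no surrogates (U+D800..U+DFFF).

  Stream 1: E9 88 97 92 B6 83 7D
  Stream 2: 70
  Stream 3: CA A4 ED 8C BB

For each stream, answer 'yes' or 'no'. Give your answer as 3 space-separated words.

Stream 1: error at byte offset 3. INVALID
Stream 2: decodes cleanly. VALID
Stream 3: decodes cleanly. VALID

Answer: no yes yes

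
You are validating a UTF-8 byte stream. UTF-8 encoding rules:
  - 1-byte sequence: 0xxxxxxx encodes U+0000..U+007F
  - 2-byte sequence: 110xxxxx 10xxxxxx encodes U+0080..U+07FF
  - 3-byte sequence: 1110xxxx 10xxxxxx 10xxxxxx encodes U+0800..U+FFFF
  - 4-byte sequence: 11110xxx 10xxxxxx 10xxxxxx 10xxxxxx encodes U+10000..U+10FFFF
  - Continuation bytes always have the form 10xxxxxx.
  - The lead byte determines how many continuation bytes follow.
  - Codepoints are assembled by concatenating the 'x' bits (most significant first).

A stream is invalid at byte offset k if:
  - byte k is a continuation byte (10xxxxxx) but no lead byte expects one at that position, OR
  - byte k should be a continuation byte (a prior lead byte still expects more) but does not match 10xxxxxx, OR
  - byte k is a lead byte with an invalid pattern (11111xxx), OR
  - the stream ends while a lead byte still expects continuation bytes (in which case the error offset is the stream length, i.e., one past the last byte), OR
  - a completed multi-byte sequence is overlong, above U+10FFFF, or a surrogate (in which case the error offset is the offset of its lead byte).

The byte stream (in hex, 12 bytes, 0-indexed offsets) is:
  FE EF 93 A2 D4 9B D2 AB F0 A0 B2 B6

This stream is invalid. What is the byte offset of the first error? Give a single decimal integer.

Answer: 0

Derivation:
Byte[0]=FE: INVALID lead byte (not 0xxx/110x/1110/11110)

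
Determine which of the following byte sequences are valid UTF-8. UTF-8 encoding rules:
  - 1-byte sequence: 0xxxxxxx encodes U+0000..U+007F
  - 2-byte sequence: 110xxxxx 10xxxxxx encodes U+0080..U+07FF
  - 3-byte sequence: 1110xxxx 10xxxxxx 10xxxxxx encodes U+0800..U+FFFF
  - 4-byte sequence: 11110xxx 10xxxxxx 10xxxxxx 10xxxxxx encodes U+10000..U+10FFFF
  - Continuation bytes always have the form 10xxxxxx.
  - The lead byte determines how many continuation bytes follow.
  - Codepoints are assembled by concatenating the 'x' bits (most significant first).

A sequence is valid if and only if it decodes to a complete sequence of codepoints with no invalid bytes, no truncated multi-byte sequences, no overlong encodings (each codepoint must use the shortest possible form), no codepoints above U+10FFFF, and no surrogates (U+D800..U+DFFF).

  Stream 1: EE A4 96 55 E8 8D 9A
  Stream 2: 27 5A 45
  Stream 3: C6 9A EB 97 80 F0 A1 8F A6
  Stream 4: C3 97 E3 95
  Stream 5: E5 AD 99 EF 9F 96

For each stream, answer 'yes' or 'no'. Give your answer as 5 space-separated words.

Stream 1: decodes cleanly. VALID
Stream 2: decodes cleanly. VALID
Stream 3: decodes cleanly. VALID
Stream 4: error at byte offset 4. INVALID
Stream 5: decodes cleanly. VALID

Answer: yes yes yes no yes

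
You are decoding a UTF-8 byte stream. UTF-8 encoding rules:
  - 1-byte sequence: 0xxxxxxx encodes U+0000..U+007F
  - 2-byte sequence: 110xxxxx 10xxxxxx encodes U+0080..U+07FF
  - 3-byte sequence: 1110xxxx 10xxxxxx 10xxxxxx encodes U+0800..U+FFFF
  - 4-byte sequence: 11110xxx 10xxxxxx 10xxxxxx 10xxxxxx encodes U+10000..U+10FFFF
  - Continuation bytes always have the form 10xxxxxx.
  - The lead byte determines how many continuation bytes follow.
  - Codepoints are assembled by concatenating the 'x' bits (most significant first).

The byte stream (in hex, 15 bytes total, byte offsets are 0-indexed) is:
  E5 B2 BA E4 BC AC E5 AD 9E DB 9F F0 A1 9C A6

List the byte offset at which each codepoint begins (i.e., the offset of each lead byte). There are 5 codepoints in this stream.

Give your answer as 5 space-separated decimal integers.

Answer: 0 3 6 9 11

Derivation:
Byte[0]=E5: 3-byte lead, need 2 cont bytes. acc=0x5
Byte[1]=B2: continuation. acc=(acc<<6)|0x32=0x172
Byte[2]=BA: continuation. acc=(acc<<6)|0x3A=0x5CBA
Completed: cp=U+5CBA (starts at byte 0)
Byte[3]=E4: 3-byte lead, need 2 cont bytes. acc=0x4
Byte[4]=BC: continuation. acc=(acc<<6)|0x3C=0x13C
Byte[5]=AC: continuation. acc=(acc<<6)|0x2C=0x4F2C
Completed: cp=U+4F2C (starts at byte 3)
Byte[6]=E5: 3-byte lead, need 2 cont bytes. acc=0x5
Byte[7]=AD: continuation. acc=(acc<<6)|0x2D=0x16D
Byte[8]=9E: continuation. acc=(acc<<6)|0x1E=0x5B5E
Completed: cp=U+5B5E (starts at byte 6)
Byte[9]=DB: 2-byte lead, need 1 cont bytes. acc=0x1B
Byte[10]=9F: continuation. acc=(acc<<6)|0x1F=0x6DF
Completed: cp=U+06DF (starts at byte 9)
Byte[11]=F0: 4-byte lead, need 3 cont bytes. acc=0x0
Byte[12]=A1: continuation. acc=(acc<<6)|0x21=0x21
Byte[13]=9C: continuation. acc=(acc<<6)|0x1C=0x85C
Byte[14]=A6: continuation. acc=(acc<<6)|0x26=0x21726
Completed: cp=U+21726 (starts at byte 11)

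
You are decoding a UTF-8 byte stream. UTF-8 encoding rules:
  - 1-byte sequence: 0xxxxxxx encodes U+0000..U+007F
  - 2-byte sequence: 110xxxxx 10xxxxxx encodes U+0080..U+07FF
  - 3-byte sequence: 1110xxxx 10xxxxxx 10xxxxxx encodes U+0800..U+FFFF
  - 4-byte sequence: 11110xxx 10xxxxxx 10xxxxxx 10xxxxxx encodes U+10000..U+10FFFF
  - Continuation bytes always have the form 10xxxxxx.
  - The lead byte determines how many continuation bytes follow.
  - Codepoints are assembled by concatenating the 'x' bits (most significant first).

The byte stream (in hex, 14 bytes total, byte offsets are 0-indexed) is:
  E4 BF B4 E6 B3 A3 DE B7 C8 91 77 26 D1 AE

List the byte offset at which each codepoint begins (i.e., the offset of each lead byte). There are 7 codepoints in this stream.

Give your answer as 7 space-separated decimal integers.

Byte[0]=E4: 3-byte lead, need 2 cont bytes. acc=0x4
Byte[1]=BF: continuation. acc=(acc<<6)|0x3F=0x13F
Byte[2]=B4: continuation. acc=(acc<<6)|0x34=0x4FF4
Completed: cp=U+4FF4 (starts at byte 0)
Byte[3]=E6: 3-byte lead, need 2 cont bytes. acc=0x6
Byte[4]=B3: continuation. acc=(acc<<6)|0x33=0x1B3
Byte[5]=A3: continuation. acc=(acc<<6)|0x23=0x6CE3
Completed: cp=U+6CE3 (starts at byte 3)
Byte[6]=DE: 2-byte lead, need 1 cont bytes. acc=0x1E
Byte[7]=B7: continuation. acc=(acc<<6)|0x37=0x7B7
Completed: cp=U+07B7 (starts at byte 6)
Byte[8]=C8: 2-byte lead, need 1 cont bytes. acc=0x8
Byte[9]=91: continuation. acc=(acc<<6)|0x11=0x211
Completed: cp=U+0211 (starts at byte 8)
Byte[10]=77: 1-byte ASCII. cp=U+0077
Byte[11]=26: 1-byte ASCII. cp=U+0026
Byte[12]=D1: 2-byte lead, need 1 cont bytes. acc=0x11
Byte[13]=AE: continuation. acc=(acc<<6)|0x2E=0x46E
Completed: cp=U+046E (starts at byte 12)

Answer: 0 3 6 8 10 11 12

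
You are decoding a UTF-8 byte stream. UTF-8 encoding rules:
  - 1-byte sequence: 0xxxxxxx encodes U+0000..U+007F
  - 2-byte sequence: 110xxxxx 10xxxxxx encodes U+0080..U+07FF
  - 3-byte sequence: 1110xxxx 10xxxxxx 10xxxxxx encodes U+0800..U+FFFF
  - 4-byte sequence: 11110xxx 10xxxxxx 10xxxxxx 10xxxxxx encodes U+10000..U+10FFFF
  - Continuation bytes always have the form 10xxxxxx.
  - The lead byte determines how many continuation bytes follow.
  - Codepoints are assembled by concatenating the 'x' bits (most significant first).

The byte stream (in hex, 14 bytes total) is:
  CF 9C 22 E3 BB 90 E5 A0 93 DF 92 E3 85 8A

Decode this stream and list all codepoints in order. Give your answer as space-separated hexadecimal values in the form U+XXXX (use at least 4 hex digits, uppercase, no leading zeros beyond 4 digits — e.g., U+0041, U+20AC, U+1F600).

Byte[0]=CF: 2-byte lead, need 1 cont bytes. acc=0xF
Byte[1]=9C: continuation. acc=(acc<<6)|0x1C=0x3DC
Completed: cp=U+03DC (starts at byte 0)
Byte[2]=22: 1-byte ASCII. cp=U+0022
Byte[3]=E3: 3-byte lead, need 2 cont bytes. acc=0x3
Byte[4]=BB: continuation. acc=(acc<<6)|0x3B=0xFB
Byte[5]=90: continuation. acc=(acc<<6)|0x10=0x3ED0
Completed: cp=U+3ED0 (starts at byte 3)
Byte[6]=E5: 3-byte lead, need 2 cont bytes. acc=0x5
Byte[7]=A0: continuation. acc=(acc<<6)|0x20=0x160
Byte[8]=93: continuation. acc=(acc<<6)|0x13=0x5813
Completed: cp=U+5813 (starts at byte 6)
Byte[9]=DF: 2-byte lead, need 1 cont bytes. acc=0x1F
Byte[10]=92: continuation. acc=(acc<<6)|0x12=0x7D2
Completed: cp=U+07D2 (starts at byte 9)
Byte[11]=E3: 3-byte lead, need 2 cont bytes. acc=0x3
Byte[12]=85: continuation. acc=(acc<<6)|0x05=0xC5
Byte[13]=8A: continuation. acc=(acc<<6)|0x0A=0x314A
Completed: cp=U+314A (starts at byte 11)

Answer: U+03DC U+0022 U+3ED0 U+5813 U+07D2 U+314A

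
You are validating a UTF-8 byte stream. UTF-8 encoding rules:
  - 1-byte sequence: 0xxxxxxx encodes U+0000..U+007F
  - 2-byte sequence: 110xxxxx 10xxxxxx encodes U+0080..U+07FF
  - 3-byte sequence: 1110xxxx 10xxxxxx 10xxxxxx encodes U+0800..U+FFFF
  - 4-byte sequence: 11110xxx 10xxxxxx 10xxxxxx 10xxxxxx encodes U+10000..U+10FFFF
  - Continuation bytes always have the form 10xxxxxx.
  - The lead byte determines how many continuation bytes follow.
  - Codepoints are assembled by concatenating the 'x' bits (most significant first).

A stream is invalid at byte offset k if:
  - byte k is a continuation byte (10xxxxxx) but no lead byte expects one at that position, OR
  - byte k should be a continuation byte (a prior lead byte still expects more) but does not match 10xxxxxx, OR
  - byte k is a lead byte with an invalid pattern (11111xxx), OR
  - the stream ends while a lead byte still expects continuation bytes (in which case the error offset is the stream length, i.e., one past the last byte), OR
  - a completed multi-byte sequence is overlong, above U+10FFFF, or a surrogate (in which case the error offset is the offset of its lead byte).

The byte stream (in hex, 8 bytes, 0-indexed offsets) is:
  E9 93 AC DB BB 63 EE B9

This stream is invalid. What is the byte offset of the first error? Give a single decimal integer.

Byte[0]=E9: 3-byte lead, need 2 cont bytes. acc=0x9
Byte[1]=93: continuation. acc=(acc<<6)|0x13=0x253
Byte[2]=AC: continuation. acc=(acc<<6)|0x2C=0x94EC
Completed: cp=U+94EC (starts at byte 0)
Byte[3]=DB: 2-byte lead, need 1 cont bytes. acc=0x1B
Byte[4]=BB: continuation. acc=(acc<<6)|0x3B=0x6FB
Completed: cp=U+06FB (starts at byte 3)
Byte[5]=63: 1-byte ASCII. cp=U+0063
Byte[6]=EE: 3-byte lead, need 2 cont bytes. acc=0xE
Byte[7]=B9: continuation. acc=(acc<<6)|0x39=0x3B9
Byte[8]: stream ended, expected continuation. INVALID

Answer: 8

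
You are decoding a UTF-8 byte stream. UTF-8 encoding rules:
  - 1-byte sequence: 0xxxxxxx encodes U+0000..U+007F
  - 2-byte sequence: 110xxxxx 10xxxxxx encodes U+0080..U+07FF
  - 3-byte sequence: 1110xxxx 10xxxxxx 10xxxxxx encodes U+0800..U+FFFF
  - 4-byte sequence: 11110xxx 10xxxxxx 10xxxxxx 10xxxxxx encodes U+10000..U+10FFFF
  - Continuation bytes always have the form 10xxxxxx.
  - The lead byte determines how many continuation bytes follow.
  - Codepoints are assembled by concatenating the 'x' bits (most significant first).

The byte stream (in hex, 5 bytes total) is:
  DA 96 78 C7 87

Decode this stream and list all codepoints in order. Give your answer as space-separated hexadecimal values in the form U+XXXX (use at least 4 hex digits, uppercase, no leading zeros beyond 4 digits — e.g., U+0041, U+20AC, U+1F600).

Answer: U+0696 U+0078 U+01C7

Derivation:
Byte[0]=DA: 2-byte lead, need 1 cont bytes. acc=0x1A
Byte[1]=96: continuation. acc=(acc<<6)|0x16=0x696
Completed: cp=U+0696 (starts at byte 0)
Byte[2]=78: 1-byte ASCII. cp=U+0078
Byte[3]=C7: 2-byte lead, need 1 cont bytes. acc=0x7
Byte[4]=87: continuation. acc=(acc<<6)|0x07=0x1C7
Completed: cp=U+01C7 (starts at byte 3)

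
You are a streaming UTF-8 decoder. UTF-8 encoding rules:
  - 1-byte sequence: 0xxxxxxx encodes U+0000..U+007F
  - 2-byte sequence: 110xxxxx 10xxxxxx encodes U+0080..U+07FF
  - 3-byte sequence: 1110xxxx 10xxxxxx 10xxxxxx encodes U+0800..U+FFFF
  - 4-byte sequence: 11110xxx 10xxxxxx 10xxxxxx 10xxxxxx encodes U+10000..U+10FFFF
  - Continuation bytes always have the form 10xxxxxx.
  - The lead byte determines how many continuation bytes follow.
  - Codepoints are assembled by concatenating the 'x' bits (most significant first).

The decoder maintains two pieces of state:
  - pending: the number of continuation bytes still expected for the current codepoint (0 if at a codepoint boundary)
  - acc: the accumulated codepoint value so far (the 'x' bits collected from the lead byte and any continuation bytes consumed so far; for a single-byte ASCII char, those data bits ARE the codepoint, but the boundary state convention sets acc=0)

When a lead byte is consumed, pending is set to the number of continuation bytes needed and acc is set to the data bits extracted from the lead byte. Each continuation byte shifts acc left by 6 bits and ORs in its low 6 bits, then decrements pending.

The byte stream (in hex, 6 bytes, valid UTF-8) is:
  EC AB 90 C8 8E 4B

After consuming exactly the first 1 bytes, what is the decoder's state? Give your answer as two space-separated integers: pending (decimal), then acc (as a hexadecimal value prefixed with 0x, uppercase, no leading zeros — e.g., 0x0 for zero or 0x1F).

Answer: 2 0xC

Derivation:
Byte[0]=EC: 3-byte lead. pending=2, acc=0xC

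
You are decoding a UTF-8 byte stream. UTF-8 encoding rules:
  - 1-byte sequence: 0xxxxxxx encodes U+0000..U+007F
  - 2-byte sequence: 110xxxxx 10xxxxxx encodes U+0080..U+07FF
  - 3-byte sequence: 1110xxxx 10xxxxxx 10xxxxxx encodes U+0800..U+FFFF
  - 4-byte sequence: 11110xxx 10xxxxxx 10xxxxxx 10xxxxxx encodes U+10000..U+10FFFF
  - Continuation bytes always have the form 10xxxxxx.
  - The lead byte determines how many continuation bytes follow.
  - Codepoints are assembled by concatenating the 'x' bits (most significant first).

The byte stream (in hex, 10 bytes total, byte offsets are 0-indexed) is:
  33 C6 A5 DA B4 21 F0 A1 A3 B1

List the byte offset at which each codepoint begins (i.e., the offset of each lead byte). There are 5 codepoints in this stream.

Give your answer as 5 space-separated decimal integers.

Byte[0]=33: 1-byte ASCII. cp=U+0033
Byte[1]=C6: 2-byte lead, need 1 cont bytes. acc=0x6
Byte[2]=A5: continuation. acc=(acc<<6)|0x25=0x1A5
Completed: cp=U+01A5 (starts at byte 1)
Byte[3]=DA: 2-byte lead, need 1 cont bytes. acc=0x1A
Byte[4]=B4: continuation. acc=(acc<<6)|0x34=0x6B4
Completed: cp=U+06B4 (starts at byte 3)
Byte[5]=21: 1-byte ASCII. cp=U+0021
Byte[6]=F0: 4-byte lead, need 3 cont bytes. acc=0x0
Byte[7]=A1: continuation. acc=(acc<<6)|0x21=0x21
Byte[8]=A3: continuation. acc=(acc<<6)|0x23=0x863
Byte[9]=B1: continuation. acc=(acc<<6)|0x31=0x218F1
Completed: cp=U+218F1 (starts at byte 6)

Answer: 0 1 3 5 6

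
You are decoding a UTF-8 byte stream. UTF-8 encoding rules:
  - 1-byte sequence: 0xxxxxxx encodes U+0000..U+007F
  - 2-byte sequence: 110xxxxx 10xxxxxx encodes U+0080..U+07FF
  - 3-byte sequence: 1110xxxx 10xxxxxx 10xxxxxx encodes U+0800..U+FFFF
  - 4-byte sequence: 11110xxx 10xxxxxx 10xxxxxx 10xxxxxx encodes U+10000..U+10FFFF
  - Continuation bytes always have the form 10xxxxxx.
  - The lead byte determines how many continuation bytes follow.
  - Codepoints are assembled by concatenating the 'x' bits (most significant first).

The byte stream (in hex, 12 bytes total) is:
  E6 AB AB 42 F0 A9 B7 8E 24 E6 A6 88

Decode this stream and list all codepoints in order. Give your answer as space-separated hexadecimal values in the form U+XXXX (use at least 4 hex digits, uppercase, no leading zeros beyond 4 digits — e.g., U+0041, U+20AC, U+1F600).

Answer: U+6AEB U+0042 U+29DCE U+0024 U+6988

Derivation:
Byte[0]=E6: 3-byte lead, need 2 cont bytes. acc=0x6
Byte[1]=AB: continuation. acc=(acc<<6)|0x2B=0x1AB
Byte[2]=AB: continuation. acc=(acc<<6)|0x2B=0x6AEB
Completed: cp=U+6AEB (starts at byte 0)
Byte[3]=42: 1-byte ASCII. cp=U+0042
Byte[4]=F0: 4-byte lead, need 3 cont bytes. acc=0x0
Byte[5]=A9: continuation. acc=(acc<<6)|0x29=0x29
Byte[6]=B7: continuation. acc=(acc<<6)|0x37=0xA77
Byte[7]=8E: continuation. acc=(acc<<6)|0x0E=0x29DCE
Completed: cp=U+29DCE (starts at byte 4)
Byte[8]=24: 1-byte ASCII. cp=U+0024
Byte[9]=E6: 3-byte lead, need 2 cont bytes. acc=0x6
Byte[10]=A6: continuation. acc=(acc<<6)|0x26=0x1A6
Byte[11]=88: continuation. acc=(acc<<6)|0x08=0x6988
Completed: cp=U+6988 (starts at byte 9)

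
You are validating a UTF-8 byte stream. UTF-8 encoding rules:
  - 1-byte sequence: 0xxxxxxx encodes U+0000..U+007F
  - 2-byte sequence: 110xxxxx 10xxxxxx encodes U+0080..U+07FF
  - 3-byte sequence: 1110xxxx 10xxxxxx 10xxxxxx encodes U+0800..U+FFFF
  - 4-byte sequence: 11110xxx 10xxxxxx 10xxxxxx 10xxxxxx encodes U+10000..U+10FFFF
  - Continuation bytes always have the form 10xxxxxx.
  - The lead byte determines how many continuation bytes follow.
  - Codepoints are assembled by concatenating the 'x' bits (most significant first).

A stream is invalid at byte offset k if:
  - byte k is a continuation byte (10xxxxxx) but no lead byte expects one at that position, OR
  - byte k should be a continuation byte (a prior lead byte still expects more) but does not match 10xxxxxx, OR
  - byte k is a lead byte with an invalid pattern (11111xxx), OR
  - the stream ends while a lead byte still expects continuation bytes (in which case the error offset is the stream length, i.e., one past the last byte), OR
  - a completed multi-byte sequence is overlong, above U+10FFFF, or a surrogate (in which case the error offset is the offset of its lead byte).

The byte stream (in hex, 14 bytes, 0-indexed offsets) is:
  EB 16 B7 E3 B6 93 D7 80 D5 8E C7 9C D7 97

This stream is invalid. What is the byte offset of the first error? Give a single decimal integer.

Byte[0]=EB: 3-byte lead, need 2 cont bytes. acc=0xB
Byte[1]=16: expected 10xxxxxx continuation. INVALID

Answer: 1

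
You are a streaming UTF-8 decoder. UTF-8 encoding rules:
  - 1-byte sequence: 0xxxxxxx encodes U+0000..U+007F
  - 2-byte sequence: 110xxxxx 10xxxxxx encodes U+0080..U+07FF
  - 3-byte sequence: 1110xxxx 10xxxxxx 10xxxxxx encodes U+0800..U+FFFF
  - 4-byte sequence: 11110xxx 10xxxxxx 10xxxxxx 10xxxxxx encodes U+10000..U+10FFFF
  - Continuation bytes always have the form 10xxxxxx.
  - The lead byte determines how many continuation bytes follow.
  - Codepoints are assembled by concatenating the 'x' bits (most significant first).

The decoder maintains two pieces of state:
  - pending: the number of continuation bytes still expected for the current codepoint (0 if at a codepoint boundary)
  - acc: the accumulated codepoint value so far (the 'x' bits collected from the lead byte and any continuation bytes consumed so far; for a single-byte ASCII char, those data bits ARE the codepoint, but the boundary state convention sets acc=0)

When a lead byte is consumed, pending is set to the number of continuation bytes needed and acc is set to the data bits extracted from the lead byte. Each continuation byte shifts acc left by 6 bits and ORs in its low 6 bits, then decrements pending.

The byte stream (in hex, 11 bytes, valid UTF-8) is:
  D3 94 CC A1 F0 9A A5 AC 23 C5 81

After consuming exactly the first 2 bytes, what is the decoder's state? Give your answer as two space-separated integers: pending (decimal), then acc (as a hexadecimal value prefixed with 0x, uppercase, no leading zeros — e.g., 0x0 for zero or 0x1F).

Answer: 0 0x4D4

Derivation:
Byte[0]=D3: 2-byte lead. pending=1, acc=0x13
Byte[1]=94: continuation. acc=(acc<<6)|0x14=0x4D4, pending=0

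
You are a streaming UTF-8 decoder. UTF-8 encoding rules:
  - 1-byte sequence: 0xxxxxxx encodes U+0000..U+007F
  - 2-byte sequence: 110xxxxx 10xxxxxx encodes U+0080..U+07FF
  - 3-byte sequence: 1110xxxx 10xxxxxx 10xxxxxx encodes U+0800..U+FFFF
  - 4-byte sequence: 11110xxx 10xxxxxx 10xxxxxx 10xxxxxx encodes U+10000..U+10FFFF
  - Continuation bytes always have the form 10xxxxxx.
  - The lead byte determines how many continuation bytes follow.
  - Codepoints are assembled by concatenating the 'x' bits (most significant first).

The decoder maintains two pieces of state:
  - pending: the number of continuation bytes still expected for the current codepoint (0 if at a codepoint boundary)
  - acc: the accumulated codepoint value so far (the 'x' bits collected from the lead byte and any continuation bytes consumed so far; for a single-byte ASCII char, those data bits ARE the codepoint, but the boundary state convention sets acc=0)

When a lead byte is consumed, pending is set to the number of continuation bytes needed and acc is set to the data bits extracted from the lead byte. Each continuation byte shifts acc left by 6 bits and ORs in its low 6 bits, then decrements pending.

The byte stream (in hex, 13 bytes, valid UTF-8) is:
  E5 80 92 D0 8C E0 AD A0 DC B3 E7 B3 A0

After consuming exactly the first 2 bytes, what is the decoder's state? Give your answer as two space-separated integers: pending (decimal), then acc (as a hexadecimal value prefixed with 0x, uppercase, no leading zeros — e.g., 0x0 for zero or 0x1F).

Answer: 1 0x140

Derivation:
Byte[0]=E5: 3-byte lead. pending=2, acc=0x5
Byte[1]=80: continuation. acc=(acc<<6)|0x00=0x140, pending=1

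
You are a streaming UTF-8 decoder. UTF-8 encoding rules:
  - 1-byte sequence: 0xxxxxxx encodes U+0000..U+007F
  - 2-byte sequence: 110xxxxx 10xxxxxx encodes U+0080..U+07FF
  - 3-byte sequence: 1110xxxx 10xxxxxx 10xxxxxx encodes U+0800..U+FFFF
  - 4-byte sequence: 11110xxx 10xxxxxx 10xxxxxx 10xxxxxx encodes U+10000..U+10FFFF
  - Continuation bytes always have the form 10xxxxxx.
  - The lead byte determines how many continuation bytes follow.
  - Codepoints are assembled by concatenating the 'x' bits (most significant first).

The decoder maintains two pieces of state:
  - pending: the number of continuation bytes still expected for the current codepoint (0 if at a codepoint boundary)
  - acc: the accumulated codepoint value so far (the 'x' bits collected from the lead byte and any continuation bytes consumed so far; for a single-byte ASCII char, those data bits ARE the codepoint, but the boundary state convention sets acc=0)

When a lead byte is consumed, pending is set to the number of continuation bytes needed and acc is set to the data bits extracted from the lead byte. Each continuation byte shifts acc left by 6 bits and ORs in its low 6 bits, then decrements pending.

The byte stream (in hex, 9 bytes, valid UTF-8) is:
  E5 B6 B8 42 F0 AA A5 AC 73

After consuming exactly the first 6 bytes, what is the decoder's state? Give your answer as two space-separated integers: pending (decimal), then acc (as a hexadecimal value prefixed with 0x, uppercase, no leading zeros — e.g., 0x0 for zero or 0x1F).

Answer: 2 0x2A

Derivation:
Byte[0]=E5: 3-byte lead. pending=2, acc=0x5
Byte[1]=B6: continuation. acc=(acc<<6)|0x36=0x176, pending=1
Byte[2]=B8: continuation. acc=(acc<<6)|0x38=0x5DB8, pending=0
Byte[3]=42: 1-byte. pending=0, acc=0x0
Byte[4]=F0: 4-byte lead. pending=3, acc=0x0
Byte[5]=AA: continuation. acc=(acc<<6)|0x2A=0x2A, pending=2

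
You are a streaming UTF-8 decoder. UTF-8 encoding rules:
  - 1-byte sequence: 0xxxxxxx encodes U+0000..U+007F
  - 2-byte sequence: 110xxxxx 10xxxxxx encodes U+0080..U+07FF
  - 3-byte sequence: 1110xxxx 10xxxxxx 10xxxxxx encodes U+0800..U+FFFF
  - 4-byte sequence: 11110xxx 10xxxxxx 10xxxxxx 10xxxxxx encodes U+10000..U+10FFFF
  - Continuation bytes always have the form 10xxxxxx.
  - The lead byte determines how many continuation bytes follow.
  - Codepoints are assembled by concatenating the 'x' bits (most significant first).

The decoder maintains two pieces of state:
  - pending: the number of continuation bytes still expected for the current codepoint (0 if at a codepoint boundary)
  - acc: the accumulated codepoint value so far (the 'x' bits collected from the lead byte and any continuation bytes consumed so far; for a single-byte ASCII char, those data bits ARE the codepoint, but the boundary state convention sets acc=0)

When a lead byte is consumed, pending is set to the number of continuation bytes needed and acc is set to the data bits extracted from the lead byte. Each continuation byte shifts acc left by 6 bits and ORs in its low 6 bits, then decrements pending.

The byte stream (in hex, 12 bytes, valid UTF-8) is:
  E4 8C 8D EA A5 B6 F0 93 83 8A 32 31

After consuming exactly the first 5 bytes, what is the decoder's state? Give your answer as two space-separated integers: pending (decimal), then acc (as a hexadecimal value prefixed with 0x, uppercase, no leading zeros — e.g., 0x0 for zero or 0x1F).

Byte[0]=E4: 3-byte lead. pending=2, acc=0x4
Byte[1]=8C: continuation. acc=(acc<<6)|0x0C=0x10C, pending=1
Byte[2]=8D: continuation. acc=(acc<<6)|0x0D=0x430D, pending=0
Byte[3]=EA: 3-byte lead. pending=2, acc=0xA
Byte[4]=A5: continuation. acc=(acc<<6)|0x25=0x2A5, pending=1

Answer: 1 0x2A5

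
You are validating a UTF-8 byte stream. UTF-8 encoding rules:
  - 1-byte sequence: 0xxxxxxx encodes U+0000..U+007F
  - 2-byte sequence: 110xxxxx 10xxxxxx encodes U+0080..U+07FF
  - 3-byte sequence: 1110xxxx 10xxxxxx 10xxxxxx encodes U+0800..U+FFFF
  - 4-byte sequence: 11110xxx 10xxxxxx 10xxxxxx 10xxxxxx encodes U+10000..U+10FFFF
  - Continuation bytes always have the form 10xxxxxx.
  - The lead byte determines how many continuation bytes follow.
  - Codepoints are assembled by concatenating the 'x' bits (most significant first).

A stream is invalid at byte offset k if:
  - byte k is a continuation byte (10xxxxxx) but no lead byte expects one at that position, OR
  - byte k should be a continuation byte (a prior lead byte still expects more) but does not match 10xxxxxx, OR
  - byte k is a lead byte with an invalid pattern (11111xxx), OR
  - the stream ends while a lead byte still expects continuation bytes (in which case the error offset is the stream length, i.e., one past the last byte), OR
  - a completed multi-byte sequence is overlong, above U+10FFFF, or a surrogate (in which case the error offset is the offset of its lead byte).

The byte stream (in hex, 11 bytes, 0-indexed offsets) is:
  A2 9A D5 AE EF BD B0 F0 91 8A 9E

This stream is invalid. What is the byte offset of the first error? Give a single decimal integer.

Answer: 0

Derivation:
Byte[0]=A2: INVALID lead byte (not 0xxx/110x/1110/11110)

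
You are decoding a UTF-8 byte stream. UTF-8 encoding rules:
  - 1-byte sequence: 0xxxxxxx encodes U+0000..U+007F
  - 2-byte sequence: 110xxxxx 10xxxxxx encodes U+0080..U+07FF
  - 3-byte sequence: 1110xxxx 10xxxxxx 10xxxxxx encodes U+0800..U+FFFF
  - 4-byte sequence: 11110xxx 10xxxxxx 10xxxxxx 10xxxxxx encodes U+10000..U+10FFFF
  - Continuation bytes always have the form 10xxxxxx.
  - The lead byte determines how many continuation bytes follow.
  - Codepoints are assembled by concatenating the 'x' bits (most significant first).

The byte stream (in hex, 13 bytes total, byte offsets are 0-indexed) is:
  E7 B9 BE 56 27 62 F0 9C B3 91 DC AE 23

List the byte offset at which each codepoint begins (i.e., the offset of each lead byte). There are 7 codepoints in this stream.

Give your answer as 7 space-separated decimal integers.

Answer: 0 3 4 5 6 10 12

Derivation:
Byte[0]=E7: 3-byte lead, need 2 cont bytes. acc=0x7
Byte[1]=B9: continuation. acc=(acc<<6)|0x39=0x1F9
Byte[2]=BE: continuation. acc=(acc<<6)|0x3E=0x7E7E
Completed: cp=U+7E7E (starts at byte 0)
Byte[3]=56: 1-byte ASCII. cp=U+0056
Byte[4]=27: 1-byte ASCII. cp=U+0027
Byte[5]=62: 1-byte ASCII. cp=U+0062
Byte[6]=F0: 4-byte lead, need 3 cont bytes. acc=0x0
Byte[7]=9C: continuation. acc=(acc<<6)|0x1C=0x1C
Byte[8]=B3: continuation. acc=(acc<<6)|0x33=0x733
Byte[9]=91: continuation. acc=(acc<<6)|0x11=0x1CCD1
Completed: cp=U+1CCD1 (starts at byte 6)
Byte[10]=DC: 2-byte lead, need 1 cont bytes. acc=0x1C
Byte[11]=AE: continuation. acc=(acc<<6)|0x2E=0x72E
Completed: cp=U+072E (starts at byte 10)
Byte[12]=23: 1-byte ASCII. cp=U+0023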